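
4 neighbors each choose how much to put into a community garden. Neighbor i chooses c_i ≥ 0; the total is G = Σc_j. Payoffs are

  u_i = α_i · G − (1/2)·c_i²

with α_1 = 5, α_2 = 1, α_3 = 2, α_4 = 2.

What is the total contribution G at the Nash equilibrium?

Neighbor i's FOC: ∂u_i/∂c_i = α_i − c_i = 0, so c_i* = α_i.
NE contributions = (5, 1, 2, 2); G = 10.

10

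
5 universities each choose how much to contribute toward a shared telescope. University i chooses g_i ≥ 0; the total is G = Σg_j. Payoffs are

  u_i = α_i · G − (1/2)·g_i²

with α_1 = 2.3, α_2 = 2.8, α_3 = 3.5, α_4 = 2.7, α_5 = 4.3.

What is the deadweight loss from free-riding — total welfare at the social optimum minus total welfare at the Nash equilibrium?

390.62

University i's FOC: ∂u_i/∂g_i = α_i − g_i = 0, so g_i* = α_i.
NE contributions = (2.3, 2.8, 3.5, 2.7, 4.3); G = 15.6.
W^NE = (Σα)·G − ½Σα_i² = 15.6² − ½·51.16 = 217.78.
Planner sets g_i = Σα_j = 15.6 for every i, so G^SO = 5·15.6 = 78.
W^SO = (Σα)·G^SO − ½·5·(Σα)² = (5/2)·15.6² = 608.4.
Deadweight loss = W^SO − W^NE = 390.62.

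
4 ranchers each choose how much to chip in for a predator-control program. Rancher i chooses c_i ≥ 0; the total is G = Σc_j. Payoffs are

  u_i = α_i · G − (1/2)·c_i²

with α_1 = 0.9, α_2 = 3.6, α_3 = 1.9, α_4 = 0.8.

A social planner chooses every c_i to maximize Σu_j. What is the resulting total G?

Planner FOC: ∂(Σu_j)/∂c_i = (Σα_j) − c_i = 0, so c_i^SO = Σα_j = 7.2 for every i; G^SO = 28.8.

28.8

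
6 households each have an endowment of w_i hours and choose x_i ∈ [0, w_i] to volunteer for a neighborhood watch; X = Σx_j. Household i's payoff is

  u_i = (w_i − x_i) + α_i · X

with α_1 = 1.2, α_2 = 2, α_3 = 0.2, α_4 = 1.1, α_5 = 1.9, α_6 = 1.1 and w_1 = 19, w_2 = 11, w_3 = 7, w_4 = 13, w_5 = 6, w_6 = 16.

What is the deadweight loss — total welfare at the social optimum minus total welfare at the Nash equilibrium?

∂u_i/∂x_i = α_i − 1, so household i contributes w_i if α_i > 1, else 0.
α_i > 1 for i ∈ {1, 2, 4, 5, 6}; NE contributions (19, 11, 0, 13, 6, 16), X = 65.
W^NE = Σw_i − X^NE + (Σα_i)·X^NE = 72 + 6.5·65 = 494.5.
Planner: ∂(Σu_j)/∂x_i = Σα_j − 1 = 6.5 > 0, so everyone contributes w_i; X^SO = 72, W^SO = 72 + 6.5·72 = 540.
Deadweight loss = 45.5.

45.5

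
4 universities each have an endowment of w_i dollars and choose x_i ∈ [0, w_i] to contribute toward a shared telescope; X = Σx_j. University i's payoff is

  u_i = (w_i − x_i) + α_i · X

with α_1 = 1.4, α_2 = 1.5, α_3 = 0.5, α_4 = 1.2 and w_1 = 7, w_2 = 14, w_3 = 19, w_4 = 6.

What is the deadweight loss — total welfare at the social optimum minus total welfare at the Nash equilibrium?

∂u_i/∂x_i = α_i − 1, so university i contributes w_i if α_i > 1, else 0.
α_i > 1 for i ∈ {1, 2, 4}; NE contributions (7, 14, 0, 6), X = 27.
W^NE = Σw_i − X^NE + (Σα_i)·X^NE = 46 + 3.6·27 = 143.2.
Planner: ∂(Σu_j)/∂x_i = Σα_j − 1 = 3.6 > 0, so everyone contributes w_i; X^SO = 46, W^SO = 46 + 3.6·46 = 211.6.
Deadweight loss = 68.4.

68.4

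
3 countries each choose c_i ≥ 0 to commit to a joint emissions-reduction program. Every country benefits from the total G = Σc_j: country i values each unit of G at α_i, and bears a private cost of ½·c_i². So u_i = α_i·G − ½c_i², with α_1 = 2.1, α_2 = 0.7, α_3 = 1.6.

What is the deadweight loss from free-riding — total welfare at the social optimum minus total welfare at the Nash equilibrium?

13.41

Country i's FOC: ∂u_i/∂c_i = α_i − c_i = 0, so c_i* = α_i.
NE contributions = (2.1, 0.7, 1.6); G = 4.4.
W^NE = (Σα)·G − ½Σα_i² = 4.4² − ½·7.46 = 15.63.
Planner sets c_i = Σα_j = 4.4 for every i, so G^SO = 3·4.4 = 13.2.
W^SO = (Σα)·G^SO − ½·3·(Σα)² = (3/2)·4.4² = 29.04.
Deadweight loss = W^SO − W^NE = 13.41.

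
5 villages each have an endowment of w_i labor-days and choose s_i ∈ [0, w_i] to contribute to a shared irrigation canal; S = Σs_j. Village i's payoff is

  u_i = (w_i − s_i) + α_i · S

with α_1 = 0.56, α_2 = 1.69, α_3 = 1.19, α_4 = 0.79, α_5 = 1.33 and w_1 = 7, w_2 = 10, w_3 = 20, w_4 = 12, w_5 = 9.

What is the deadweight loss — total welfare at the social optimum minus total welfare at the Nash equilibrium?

86.64

∂u_i/∂s_i = α_i − 1, so village i contributes w_i if α_i > 1, else 0.
α_i > 1 for i ∈ {2, 3, 5}; NE contributions (0, 10, 20, 0, 9), S = 39.
W^NE = Σw_i − S^NE + (Σα_i)·S^NE = 58 + 4.56·39 = 235.84.
Planner: ∂(Σu_j)/∂s_i = Σα_j − 1 = 4.56 > 0, so everyone contributes w_i; S^SO = 58, W^SO = 58 + 4.56·58 = 322.48.
Deadweight loss = 86.64.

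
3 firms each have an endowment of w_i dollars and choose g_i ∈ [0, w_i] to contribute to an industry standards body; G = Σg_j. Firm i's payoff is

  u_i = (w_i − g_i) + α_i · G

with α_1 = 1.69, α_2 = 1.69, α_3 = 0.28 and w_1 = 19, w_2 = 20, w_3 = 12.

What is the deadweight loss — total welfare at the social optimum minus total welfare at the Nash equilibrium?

31.92

∂u_i/∂g_i = α_i − 1, so firm i contributes w_i if α_i > 1, else 0.
α_i > 1 for i ∈ {1, 2}; NE contributions (19, 20, 0), G = 39.
W^NE = Σw_i − G^NE + (Σα_i)·G^NE = 51 + 2.66·39 = 154.74.
Planner: ∂(Σu_j)/∂g_i = Σα_j − 1 = 2.66 > 0, so everyone contributes w_i; G^SO = 51, W^SO = 51 + 2.66·51 = 186.66.
Deadweight loss = 31.92.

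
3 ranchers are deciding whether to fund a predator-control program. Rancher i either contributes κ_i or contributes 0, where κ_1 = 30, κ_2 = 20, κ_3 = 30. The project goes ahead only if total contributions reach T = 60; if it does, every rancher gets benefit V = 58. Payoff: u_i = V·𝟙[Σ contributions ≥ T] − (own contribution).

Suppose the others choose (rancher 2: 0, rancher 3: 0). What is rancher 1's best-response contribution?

0

Others' total = 0. Even contributing 30 gives 30 < 60: no benefit either way.
Best response: 0.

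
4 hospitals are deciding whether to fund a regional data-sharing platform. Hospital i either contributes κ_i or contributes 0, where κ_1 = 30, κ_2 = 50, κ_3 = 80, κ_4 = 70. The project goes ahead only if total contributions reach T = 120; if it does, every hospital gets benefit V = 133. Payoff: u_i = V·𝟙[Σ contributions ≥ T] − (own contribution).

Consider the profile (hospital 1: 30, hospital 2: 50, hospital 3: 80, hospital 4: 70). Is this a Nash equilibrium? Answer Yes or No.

No

Total = 230 ≥ 120: provided.
Hospital 1 (pledges 30, payoff 103): dropping to 0 → total 200, payoff 133. Profitable deviation.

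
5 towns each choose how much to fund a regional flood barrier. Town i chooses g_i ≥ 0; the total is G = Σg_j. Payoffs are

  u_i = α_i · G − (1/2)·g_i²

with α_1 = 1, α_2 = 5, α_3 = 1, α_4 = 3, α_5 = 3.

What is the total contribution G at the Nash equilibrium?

13

Town i's FOC: ∂u_i/∂g_i = α_i − g_i = 0, so g_i* = α_i.
NE contributions = (1, 5, 1, 3, 3); G = 13.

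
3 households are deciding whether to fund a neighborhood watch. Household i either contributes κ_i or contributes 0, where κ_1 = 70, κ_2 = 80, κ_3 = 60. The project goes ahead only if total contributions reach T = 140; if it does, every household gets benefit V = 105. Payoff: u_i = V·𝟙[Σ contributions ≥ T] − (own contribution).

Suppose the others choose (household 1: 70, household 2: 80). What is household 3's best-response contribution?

0

Others' total = 150 ≥ 140; contributing adds cost 60 for no extra benefit.
Best response: 0.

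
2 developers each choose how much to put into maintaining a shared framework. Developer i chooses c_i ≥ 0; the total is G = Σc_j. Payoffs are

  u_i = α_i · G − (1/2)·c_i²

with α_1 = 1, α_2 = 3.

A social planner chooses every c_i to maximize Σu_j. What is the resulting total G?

8

Planner FOC: ∂(Σu_j)/∂c_i = (Σα_j) − c_i = 0, so c_i^SO = Σα_j = 4 for every i; G^SO = 8.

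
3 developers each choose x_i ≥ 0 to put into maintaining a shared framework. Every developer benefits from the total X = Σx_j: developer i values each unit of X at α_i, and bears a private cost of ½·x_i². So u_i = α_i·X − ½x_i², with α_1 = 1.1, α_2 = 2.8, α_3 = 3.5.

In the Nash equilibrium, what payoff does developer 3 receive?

Developer i's FOC: ∂u_i/∂x_i = α_i − x_i = 0, so x_i* = α_i.
NE contributions = (1.1, 2.8, 3.5); X = 7.4.
u_3 = α_3·X − ½·(x_3)² = 3.5·7.4 − ½·3.5² = 19.775.

19.775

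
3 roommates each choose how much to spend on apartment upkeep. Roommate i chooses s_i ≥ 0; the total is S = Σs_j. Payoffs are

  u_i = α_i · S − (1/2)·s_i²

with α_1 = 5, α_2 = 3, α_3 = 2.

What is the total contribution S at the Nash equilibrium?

Roommate i's FOC: ∂u_i/∂s_i = α_i − s_i = 0, so s_i* = α_i.
NE contributions = (5, 3, 2); S = 10.

10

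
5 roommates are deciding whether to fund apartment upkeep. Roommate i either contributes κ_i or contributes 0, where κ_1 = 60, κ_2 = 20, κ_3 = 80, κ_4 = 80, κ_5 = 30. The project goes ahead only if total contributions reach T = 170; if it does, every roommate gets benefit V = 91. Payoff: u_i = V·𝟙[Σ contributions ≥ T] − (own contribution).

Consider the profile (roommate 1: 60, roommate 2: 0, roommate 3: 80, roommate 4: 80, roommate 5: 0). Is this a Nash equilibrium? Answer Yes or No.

Yes

Total = 220 ≥ 170: provided.
Roommate 1 (pledges 60, payoff 31): dropping to 0 → total 160, payoff 0. No gain.
Roommate 2 (pledges 0, payoff 91): pledging 20 → total 240, payoff 71. No gain.
Roommate 3 (pledges 80, payoff 11): dropping to 0 → total 140, payoff 0. No gain.
Roommate 4 (pledges 80, payoff 11): dropping to 0 → total 140, payoff 0. No gain.
Roommate 5 (pledges 0, payoff 91): pledging 30 → total 250, payoff 61. No gain.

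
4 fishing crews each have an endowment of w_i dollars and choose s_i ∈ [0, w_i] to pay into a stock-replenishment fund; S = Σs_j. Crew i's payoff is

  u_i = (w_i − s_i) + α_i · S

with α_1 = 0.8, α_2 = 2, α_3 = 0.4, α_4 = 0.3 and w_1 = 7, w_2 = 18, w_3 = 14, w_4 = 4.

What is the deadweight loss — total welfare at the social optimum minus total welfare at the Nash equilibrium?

62.5

∂u_i/∂s_i = α_i − 1, so crew i contributes w_i if α_i > 1, else 0.
α_i > 1 for i ∈ {2}; NE contributions (0, 18, 0, 0), S = 18.
W^NE = Σw_i − S^NE + (Σα_i)·S^NE = 43 + 2.5·18 = 88.
Planner: ∂(Σu_j)/∂s_i = Σα_j − 1 = 2.5 > 0, so everyone contributes w_i; S^SO = 43, W^SO = 43 + 2.5·43 = 150.5.
Deadweight loss = 62.5.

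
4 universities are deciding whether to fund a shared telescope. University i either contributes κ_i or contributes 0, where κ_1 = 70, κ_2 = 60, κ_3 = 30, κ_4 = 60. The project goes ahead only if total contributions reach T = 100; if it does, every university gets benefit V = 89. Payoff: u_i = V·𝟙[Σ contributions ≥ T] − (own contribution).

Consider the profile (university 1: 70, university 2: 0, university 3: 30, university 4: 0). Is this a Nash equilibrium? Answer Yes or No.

Total = 100 ≥ 100: provided.
University 1 (pledges 70, payoff 19): dropping to 0 → total 30, payoff 0. No gain.
University 2 (pledges 0, payoff 89): pledging 60 → total 160, payoff 29. No gain.
University 3 (pledges 30, payoff 59): dropping to 0 → total 70, payoff 0. No gain.
University 4 (pledges 0, payoff 89): pledging 60 → total 160, payoff 29. No gain.

Yes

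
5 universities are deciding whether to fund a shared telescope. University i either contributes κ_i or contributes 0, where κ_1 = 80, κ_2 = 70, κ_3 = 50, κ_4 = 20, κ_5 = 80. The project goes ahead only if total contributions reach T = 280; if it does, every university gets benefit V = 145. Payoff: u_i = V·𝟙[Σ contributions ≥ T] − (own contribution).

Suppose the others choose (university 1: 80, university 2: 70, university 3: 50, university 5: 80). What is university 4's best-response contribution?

0

Others' total = 280 ≥ 280; contributing adds cost 20 for no extra benefit.
Best response: 0.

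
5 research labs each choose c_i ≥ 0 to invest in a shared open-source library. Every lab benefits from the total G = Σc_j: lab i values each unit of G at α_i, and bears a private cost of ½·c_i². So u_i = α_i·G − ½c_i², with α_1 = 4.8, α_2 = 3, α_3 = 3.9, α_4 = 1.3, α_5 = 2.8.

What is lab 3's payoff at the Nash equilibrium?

54.015

Lab i's FOC: ∂u_i/∂c_i = α_i − c_i = 0, so c_i* = α_i.
NE contributions = (4.8, 3, 3.9, 1.3, 2.8); G = 15.8.
u_3 = α_3·G − ½·(c_3)² = 3.9·15.8 − ½·3.9² = 54.015.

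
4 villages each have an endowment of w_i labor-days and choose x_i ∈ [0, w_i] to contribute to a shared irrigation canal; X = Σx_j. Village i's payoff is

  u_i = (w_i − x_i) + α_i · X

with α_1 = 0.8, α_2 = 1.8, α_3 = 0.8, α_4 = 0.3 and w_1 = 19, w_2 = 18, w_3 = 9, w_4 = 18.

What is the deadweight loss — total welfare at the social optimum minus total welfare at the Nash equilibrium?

∂u_i/∂x_i = α_i − 1, so village i contributes w_i if α_i > 1, else 0.
α_i > 1 for i ∈ {2}; NE contributions (0, 18, 0, 0), X = 18.
W^NE = Σw_i − X^NE + (Σα_i)·X^NE = 64 + 2.7·18 = 112.6.
Planner: ∂(Σu_j)/∂x_i = Σα_j − 1 = 2.7 > 0, so everyone contributes w_i; X^SO = 64, W^SO = 64 + 2.7·64 = 236.8.
Deadweight loss = 124.2.

124.2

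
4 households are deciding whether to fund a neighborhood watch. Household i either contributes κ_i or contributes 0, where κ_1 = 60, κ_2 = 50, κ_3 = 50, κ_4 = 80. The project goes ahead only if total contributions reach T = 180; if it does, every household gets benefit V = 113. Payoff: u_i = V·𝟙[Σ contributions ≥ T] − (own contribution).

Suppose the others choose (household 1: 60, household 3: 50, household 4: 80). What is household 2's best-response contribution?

Others' total = 190 ≥ 180; contributing adds cost 50 for no extra benefit.
Best response: 0.

0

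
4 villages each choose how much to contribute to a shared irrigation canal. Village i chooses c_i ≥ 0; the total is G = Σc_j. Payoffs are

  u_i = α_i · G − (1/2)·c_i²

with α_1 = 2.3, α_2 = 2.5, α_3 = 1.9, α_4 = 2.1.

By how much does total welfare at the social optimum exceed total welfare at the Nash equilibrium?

87.22

Village i's FOC: ∂u_i/∂c_i = α_i − c_i = 0, so c_i* = α_i.
NE contributions = (2.3, 2.5, 1.9, 2.1); G = 8.8.
W^NE = (Σα)·G − ½Σα_i² = 8.8² − ½·19.56 = 67.66.
Planner sets c_i = Σα_j = 8.8 for every i, so G^SO = 4·8.8 = 35.2.
W^SO = (Σα)·G^SO − ½·4·(Σα)² = (4/2)·8.8² = 154.88.
Deadweight loss = W^SO − W^NE = 87.22.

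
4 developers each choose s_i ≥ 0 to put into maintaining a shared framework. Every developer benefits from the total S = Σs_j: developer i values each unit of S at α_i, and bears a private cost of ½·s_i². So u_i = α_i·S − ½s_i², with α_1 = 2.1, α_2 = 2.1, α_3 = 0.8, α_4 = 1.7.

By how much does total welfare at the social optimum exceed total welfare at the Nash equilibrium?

Developer i's FOC: ∂u_i/∂s_i = α_i − s_i = 0, so s_i* = α_i.
NE contributions = (2.1, 2.1, 0.8, 1.7); S = 6.7.
W^NE = (Σα)·S − ½Σα_i² = 6.7² − ½·12.35 = 38.715.
Planner sets s_i = Σα_j = 6.7 for every i, so S^SO = 4·6.7 = 26.8.
W^SO = (Σα)·S^SO − ½·4·(Σα)² = (4/2)·6.7² = 89.78.
Deadweight loss = W^SO − W^NE = 51.065.

51.065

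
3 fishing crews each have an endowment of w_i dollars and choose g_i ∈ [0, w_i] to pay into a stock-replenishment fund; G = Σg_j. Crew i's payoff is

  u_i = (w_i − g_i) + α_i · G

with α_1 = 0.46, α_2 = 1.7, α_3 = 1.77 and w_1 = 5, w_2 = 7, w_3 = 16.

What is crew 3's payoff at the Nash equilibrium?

∂u_i/∂g_i = α_i − 1, so crew i contributes w_i if α_i > 1, else 0.
α_i > 1 for i ∈ {2, 3}; NE contributions (0, 7, 16), G = 23.
u_3 = (16 − 16) + 1.77·23 = 40.71.

40.71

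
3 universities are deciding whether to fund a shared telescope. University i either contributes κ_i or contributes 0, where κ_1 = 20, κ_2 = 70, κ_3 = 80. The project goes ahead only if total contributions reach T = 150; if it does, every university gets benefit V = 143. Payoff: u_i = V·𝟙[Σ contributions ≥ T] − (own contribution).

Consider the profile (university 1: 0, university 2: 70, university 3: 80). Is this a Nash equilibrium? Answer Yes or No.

Total = 150 ≥ 150: provided.
University 1 (pledges 0, payoff 143): pledging 20 → total 170, payoff 123. No gain.
University 2 (pledges 70, payoff 73): dropping to 0 → total 80, payoff 0. No gain.
University 3 (pledges 80, payoff 63): dropping to 0 → total 70, payoff 0. No gain.

Yes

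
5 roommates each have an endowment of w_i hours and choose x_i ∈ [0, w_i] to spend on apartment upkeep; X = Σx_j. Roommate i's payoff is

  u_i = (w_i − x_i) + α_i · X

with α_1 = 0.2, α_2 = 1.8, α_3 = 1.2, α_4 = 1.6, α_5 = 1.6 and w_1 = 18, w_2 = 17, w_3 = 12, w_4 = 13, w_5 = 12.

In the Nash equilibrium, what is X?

∂u_i/∂x_i = α_i − 1, so roommate i contributes w_i if α_i > 1, else 0.
α_i > 1 for i ∈ {2, 3, 4, 5}; NE contributions (0, 17, 12, 13, 12), X = 54.

54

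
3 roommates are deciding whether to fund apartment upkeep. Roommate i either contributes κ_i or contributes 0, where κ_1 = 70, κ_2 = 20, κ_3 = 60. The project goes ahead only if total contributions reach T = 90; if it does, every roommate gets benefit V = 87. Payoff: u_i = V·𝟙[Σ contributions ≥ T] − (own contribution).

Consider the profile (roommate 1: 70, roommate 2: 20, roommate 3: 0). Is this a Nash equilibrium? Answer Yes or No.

Yes

Total = 90 ≥ 90: provided.
Roommate 1 (pledges 70, payoff 17): dropping to 0 → total 20, payoff 0. No gain.
Roommate 2 (pledges 20, payoff 67): dropping to 0 → total 70, payoff 0. No gain.
Roommate 3 (pledges 0, payoff 87): pledging 60 → total 150, payoff 27. No gain.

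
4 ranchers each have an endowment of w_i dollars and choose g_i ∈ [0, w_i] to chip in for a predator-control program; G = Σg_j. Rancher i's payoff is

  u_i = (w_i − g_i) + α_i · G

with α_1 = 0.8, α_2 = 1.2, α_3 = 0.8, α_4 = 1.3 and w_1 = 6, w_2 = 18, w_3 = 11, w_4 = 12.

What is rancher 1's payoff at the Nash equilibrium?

30

∂u_i/∂g_i = α_i − 1, so rancher i contributes w_i if α_i > 1, else 0.
α_i > 1 for i ∈ {2, 4}; NE contributions (0, 18, 0, 12), G = 30.
u_1 = (6 − 0) + 0.8·30 = 30.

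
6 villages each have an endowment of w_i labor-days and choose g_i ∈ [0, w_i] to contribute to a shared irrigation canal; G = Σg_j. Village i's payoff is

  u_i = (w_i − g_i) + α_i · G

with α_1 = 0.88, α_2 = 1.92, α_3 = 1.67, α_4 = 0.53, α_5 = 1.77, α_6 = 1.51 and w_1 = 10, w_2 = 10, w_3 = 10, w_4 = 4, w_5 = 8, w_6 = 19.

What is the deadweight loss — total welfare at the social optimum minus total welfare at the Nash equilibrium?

101.92

∂u_i/∂g_i = α_i − 1, so village i contributes w_i if α_i > 1, else 0.
α_i > 1 for i ∈ {2, 3, 5, 6}; NE contributions (0, 10, 10, 0, 8, 19), G = 47.
W^NE = Σw_i − G^NE + (Σα_i)·G^NE = 61 + 7.28·47 = 403.16.
Planner: ∂(Σu_j)/∂g_i = Σα_j − 1 = 7.28 > 0, so everyone contributes w_i; G^SO = 61, W^SO = 61 + 7.28·61 = 505.08.
Deadweight loss = 101.92.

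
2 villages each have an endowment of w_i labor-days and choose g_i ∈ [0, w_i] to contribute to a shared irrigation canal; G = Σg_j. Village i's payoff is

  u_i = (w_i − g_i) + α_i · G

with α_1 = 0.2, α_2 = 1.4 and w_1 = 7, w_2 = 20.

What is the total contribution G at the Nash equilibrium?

∂u_i/∂g_i = α_i − 1, so village i contributes w_i if α_i > 1, else 0.
α_i > 1 for i ∈ {2}; NE contributions (0, 20), G = 20.

20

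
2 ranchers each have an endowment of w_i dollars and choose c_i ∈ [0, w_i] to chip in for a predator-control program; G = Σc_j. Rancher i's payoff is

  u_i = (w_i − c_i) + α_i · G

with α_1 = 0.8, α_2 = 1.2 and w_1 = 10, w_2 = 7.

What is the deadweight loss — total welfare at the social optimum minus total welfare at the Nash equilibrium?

∂u_i/∂c_i = α_i − 1, so rancher i contributes w_i if α_i > 1, else 0.
α_i > 1 for i ∈ {2}; NE contributions (0, 7), G = 7.
W^NE = Σw_i − G^NE + (Σα_i)·G^NE = 17 + 1·7 = 24.
Planner: ∂(Σu_j)/∂c_i = Σα_j − 1 = 1 > 0, so everyone contributes w_i; G^SO = 17, W^SO = 17 + 1·17 = 34.
Deadweight loss = 10.

10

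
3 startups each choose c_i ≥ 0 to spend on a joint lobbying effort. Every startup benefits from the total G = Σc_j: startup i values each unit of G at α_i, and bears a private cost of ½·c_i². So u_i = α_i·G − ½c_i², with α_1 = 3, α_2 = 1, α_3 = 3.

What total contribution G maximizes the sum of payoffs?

21

Planner FOC: ∂(Σu_j)/∂c_i = (Σα_j) − c_i = 0, so c_i^SO = Σα_j = 7 for every i; G^SO = 21.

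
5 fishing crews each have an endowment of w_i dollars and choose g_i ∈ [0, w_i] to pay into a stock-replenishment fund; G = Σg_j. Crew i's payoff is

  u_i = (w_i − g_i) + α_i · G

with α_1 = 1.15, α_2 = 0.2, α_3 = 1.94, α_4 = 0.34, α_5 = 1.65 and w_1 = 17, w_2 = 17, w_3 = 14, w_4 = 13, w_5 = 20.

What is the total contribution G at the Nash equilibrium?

∂u_i/∂g_i = α_i − 1, so crew i contributes w_i if α_i > 1, else 0.
α_i > 1 for i ∈ {1, 3, 5}; NE contributions (17, 0, 14, 0, 20), G = 51.

51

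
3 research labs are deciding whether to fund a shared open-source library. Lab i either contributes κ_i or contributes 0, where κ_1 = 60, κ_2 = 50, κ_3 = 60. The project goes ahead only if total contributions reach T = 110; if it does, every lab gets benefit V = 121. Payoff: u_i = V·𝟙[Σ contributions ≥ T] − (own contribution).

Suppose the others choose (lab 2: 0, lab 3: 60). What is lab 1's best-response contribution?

60

Others' total = 60. Contributing 60 brings total to 120 ≥ 110: gain V − κ_1 = 61.
Best response: 60.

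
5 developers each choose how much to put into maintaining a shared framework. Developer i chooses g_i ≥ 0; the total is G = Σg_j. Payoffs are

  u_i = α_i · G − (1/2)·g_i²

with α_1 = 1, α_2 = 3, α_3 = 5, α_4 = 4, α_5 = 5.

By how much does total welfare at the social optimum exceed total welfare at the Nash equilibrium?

524

Developer i's FOC: ∂u_i/∂g_i = α_i − g_i = 0, so g_i* = α_i.
NE contributions = (1, 3, 5, 4, 5); G = 18.
W^NE = (Σα)·G − ½Σα_i² = 18² − ½·76 = 286.
Planner sets g_i = Σα_j = 18 for every i, so G^SO = 5·18 = 90.
W^SO = (Σα)·G^SO − ½·5·(Σα)² = (5/2)·18² = 810.
Deadweight loss = W^SO − W^NE = 524.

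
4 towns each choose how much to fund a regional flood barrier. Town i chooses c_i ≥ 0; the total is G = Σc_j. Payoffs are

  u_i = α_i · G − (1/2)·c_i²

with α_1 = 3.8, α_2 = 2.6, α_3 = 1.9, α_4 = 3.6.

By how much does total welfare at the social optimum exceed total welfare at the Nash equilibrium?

160.495

Town i's FOC: ∂u_i/∂c_i = α_i − c_i = 0, so c_i* = α_i.
NE contributions = (3.8, 2.6, 1.9, 3.6); G = 11.9.
W^NE = (Σα)·G − ½Σα_i² = 11.9² − ½·37.77 = 122.725.
Planner sets c_i = Σα_j = 11.9 for every i, so G^SO = 4·11.9 = 47.6.
W^SO = (Σα)·G^SO − ½·4·(Σα)² = (4/2)·11.9² = 283.22.
Deadweight loss = W^SO − W^NE = 160.495.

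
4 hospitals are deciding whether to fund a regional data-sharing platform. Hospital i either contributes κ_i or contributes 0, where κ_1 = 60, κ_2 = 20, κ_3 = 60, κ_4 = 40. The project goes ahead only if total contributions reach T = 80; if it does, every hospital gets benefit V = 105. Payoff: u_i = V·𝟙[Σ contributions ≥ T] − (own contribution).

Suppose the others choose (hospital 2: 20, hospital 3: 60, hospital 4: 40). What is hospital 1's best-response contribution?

Others' total = 120 ≥ 80; contributing adds cost 60 for no extra benefit.
Best response: 0.

0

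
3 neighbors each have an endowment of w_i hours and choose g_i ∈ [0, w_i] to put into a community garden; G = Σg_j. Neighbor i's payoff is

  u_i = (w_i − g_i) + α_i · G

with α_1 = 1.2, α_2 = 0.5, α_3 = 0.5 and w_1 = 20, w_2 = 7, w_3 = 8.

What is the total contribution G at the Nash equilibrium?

20

∂u_i/∂g_i = α_i − 1, so neighbor i contributes w_i if α_i > 1, else 0.
α_i > 1 for i ∈ {1}; NE contributions (20, 0, 0), G = 20.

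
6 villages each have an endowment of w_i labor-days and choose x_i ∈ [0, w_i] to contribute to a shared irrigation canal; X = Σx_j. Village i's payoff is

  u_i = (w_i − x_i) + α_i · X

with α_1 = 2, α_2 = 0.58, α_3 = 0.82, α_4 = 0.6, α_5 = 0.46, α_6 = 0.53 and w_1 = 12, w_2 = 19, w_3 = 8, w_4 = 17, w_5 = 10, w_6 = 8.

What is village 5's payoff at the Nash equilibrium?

∂u_i/∂x_i = α_i − 1, so village i contributes w_i if α_i > 1, else 0.
α_i > 1 for i ∈ {1}; NE contributions (12, 0, 0, 0, 0, 0), X = 12.
u_5 = (10 − 0) + 0.46·12 = 15.52.

15.52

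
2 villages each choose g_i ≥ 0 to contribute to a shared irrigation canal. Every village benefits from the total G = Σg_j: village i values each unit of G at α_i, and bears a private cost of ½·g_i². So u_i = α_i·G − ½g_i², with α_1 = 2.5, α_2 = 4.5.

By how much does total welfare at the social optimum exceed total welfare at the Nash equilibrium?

Village i's FOC: ∂u_i/∂g_i = α_i − g_i = 0, so g_i* = α_i.
NE contributions = (2.5, 4.5); G = 7.
W^NE = (Σα)·G − ½Σα_i² = 7² − ½·26.5 = 35.75.
Planner sets g_i = Σα_j = 7 for every i, so G^SO = 2·7 = 14.
W^SO = (Σα)·G^SO − ½·2·(Σα)² = (2/2)·7² = 49.
Deadweight loss = W^SO − W^NE = 13.25.

13.25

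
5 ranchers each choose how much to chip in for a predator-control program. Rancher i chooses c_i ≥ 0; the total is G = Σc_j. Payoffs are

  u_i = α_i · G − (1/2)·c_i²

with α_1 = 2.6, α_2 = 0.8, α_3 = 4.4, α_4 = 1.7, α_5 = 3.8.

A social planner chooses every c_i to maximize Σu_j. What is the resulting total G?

66.5

Planner FOC: ∂(Σu_j)/∂c_i = (Σα_j) − c_i = 0, so c_i^SO = Σα_j = 13.3 for every i; G^SO = 66.5.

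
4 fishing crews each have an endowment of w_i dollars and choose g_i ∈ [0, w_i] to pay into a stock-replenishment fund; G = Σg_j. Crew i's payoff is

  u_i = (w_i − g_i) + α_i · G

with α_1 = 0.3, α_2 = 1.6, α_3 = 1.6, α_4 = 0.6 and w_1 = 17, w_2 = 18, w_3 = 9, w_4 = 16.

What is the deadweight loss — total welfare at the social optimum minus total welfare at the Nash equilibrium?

102.3

∂u_i/∂g_i = α_i − 1, so crew i contributes w_i if α_i > 1, else 0.
α_i > 1 for i ∈ {2, 3}; NE contributions (0, 18, 9, 0), G = 27.
W^NE = Σw_i − G^NE + (Σα_i)·G^NE = 60 + 3.1·27 = 143.7.
Planner: ∂(Σu_j)/∂g_i = Σα_j − 1 = 3.1 > 0, so everyone contributes w_i; G^SO = 60, W^SO = 60 + 3.1·60 = 246.
Deadweight loss = 102.3.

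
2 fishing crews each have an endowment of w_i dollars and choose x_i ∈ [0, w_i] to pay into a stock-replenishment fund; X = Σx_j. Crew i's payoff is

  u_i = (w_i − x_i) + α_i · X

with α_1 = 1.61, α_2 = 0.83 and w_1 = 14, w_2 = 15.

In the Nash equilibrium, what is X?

∂u_i/∂x_i = α_i − 1, so crew i contributes w_i if α_i > 1, else 0.
α_i > 1 for i ∈ {1}; NE contributions (14, 0), X = 14.

14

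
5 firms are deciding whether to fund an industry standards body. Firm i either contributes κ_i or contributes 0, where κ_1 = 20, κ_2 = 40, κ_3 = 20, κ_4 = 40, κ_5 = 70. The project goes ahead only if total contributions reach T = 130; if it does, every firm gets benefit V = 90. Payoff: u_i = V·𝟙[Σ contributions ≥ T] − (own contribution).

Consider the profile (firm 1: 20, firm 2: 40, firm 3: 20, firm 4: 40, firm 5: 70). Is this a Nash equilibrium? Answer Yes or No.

Total = 190 ≥ 130: provided.
Firm 1 (pledges 20, payoff 70): dropping to 0 → total 170, payoff 90. Profitable deviation.

No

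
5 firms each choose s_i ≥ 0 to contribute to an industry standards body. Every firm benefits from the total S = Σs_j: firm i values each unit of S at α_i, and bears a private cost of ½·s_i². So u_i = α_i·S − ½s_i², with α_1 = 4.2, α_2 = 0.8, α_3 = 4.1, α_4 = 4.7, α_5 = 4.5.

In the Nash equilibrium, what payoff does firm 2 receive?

14.32

Firm i's FOC: ∂u_i/∂s_i = α_i − s_i = 0, so s_i* = α_i.
NE contributions = (4.2, 0.8, 4.1, 4.7, 4.5); S = 18.3.
u_2 = α_2·S − ½·(s_2)² = 0.8·18.3 − ½·0.8² = 14.32.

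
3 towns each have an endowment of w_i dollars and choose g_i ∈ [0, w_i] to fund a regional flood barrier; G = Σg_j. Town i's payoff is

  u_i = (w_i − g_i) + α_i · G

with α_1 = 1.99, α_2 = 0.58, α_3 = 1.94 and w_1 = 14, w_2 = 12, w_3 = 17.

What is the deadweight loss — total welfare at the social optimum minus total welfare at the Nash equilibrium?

∂u_i/∂g_i = α_i − 1, so town i contributes w_i if α_i > 1, else 0.
α_i > 1 for i ∈ {1, 3}; NE contributions (14, 0, 17), G = 31.
W^NE = Σw_i − G^NE + (Σα_i)·G^NE = 43 + 3.51·31 = 151.81.
Planner: ∂(Σu_j)/∂g_i = Σα_j − 1 = 3.51 > 0, so everyone contributes w_i; G^SO = 43, W^SO = 43 + 3.51·43 = 193.93.
Deadweight loss = 42.12.

42.12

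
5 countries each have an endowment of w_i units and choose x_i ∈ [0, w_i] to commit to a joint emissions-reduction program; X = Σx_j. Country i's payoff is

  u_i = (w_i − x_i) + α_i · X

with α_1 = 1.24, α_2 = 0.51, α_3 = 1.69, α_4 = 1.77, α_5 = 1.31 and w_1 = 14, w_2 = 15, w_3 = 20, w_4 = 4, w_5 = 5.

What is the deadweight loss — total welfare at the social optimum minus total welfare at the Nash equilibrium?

∂u_i/∂x_i = α_i − 1, so country i contributes w_i if α_i > 1, else 0.
α_i > 1 for i ∈ {1, 3, 4, 5}; NE contributions (14, 0, 20, 4, 5), X = 43.
W^NE = Σw_i − X^NE + (Σα_i)·X^NE = 58 + 5.52·43 = 295.36.
Planner: ∂(Σu_j)/∂x_i = Σα_j − 1 = 5.52 > 0, so everyone contributes w_i; X^SO = 58, W^SO = 58 + 5.52·58 = 378.16.
Deadweight loss = 82.8.

82.8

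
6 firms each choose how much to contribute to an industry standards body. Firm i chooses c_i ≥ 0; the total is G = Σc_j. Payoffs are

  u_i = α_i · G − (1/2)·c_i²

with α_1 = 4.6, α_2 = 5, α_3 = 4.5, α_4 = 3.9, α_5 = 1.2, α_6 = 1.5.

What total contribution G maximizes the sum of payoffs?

124.2

Planner FOC: ∂(Σu_j)/∂c_i = (Σα_j) − c_i = 0, so c_i^SO = Σα_j = 20.7 for every i; G^SO = 124.2.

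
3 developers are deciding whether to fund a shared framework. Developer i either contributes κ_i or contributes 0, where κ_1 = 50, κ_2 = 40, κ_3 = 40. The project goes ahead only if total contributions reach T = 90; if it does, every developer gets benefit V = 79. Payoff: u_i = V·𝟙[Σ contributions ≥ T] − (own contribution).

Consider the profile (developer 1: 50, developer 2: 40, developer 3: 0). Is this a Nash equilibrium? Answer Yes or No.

Total = 90 ≥ 90: provided.
Developer 1 (pledges 50, payoff 29): dropping to 0 → total 40, payoff 0. No gain.
Developer 2 (pledges 40, payoff 39): dropping to 0 → total 50, payoff 0. No gain.
Developer 3 (pledges 0, payoff 79): pledging 40 → total 130, payoff 39. No gain.

Yes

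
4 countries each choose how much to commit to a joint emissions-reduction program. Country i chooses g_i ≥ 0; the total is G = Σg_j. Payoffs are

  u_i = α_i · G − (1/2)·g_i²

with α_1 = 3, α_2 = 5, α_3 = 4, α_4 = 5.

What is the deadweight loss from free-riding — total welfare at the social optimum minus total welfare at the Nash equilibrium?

326.5

Country i's FOC: ∂u_i/∂g_i = α_i − g_i = 0, so g_i* = α_i.
NE contributions = (3, 5, 4, 5); G = 17.
W^NE = (Σα)·G − ½Σα_i² = 17² − ½·75 = 251.5.
Planner sets g_i = Σα_j = 17 for every i, so G^SO = 4·17 = 68.
W^SO = (Σα)·G^SO − ½·4·(Σα)² = (4/2)·17² = 578.
Deadweight loss = W^SO − W^NE = 326.5.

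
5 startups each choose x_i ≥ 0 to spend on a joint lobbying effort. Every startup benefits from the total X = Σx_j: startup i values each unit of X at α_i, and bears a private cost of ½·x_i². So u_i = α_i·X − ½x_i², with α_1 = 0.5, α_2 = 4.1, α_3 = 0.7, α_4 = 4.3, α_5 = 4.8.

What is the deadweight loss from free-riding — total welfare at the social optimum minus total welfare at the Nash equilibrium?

Startup i's FOC: ∂u_i/∂x_i = α_i − x_i = 0, so x_i* = α_i.
NE contributions = (0.5, 4.1, 0.7, 4.3, 4.8); X = 14.4.
W^NE = (Σα)·X − ½Σα_i² = 14.4² − ½·59.08 = 177.82.
Planner sets x_i = Σα_j = 14.4 for every i, so X^SO = 5·14.4 = 72.
W^SO = (Σα)·X^SO − ½·5·(Σα)² = (5/2)·14.4² = 518.4.
Deadweight loss = W^SO − W^NE = 340.58.

340.58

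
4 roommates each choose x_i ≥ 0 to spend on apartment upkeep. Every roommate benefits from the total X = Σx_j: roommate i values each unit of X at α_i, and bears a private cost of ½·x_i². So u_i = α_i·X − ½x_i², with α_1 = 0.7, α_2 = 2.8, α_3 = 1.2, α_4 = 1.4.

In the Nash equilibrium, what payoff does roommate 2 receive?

13.16

Roommate i's FOC: ∂u_i/∂x_i = α_i − x_i = 0, so x_i* = α_i.
NE contributions = (0.7, 2.8, 1.2, 1.4); X = 6.1.
u_2 = α_2·X − ½·(x_2)² = 2.8·6.1 − ½·2.8² = 13.16.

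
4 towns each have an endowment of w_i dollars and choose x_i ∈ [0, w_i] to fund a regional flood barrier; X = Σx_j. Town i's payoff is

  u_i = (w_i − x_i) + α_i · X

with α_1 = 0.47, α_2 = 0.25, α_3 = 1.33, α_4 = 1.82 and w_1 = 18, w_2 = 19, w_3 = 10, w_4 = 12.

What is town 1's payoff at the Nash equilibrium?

∂u_i/∂x_i = α_i − 1, so town i contributes w_i if α_i > 1, else 0.
α_i > 1 for i ∈ {3, 4}; NE contributions (0, 0, 10, 12), X = 22.
u_1 = (18 − 0) + 0.47·22 = 28.34.

28.34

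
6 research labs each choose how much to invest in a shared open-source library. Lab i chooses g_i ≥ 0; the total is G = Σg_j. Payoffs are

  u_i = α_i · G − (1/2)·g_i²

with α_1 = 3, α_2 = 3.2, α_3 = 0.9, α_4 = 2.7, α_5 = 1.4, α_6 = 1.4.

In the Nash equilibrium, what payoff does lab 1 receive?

Lab i's FOC: ∂u_i/∂g_i = α_i − g_i = 0, so g_i* = α_i.
NE contributions = (3, 3.2, 0.9, 2.7, 1.4, 1.4); G = 12.6.
u_1 = α_1·G − ½·(g_1)² = 3·12.6 − ½·3² = 33.3.

33.3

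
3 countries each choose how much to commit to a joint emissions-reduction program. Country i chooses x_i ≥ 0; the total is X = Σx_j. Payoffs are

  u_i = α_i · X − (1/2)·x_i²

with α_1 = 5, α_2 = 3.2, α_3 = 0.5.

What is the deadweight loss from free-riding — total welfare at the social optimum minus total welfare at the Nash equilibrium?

Country i's FOC: ∂u_i/∂x_i = α_i − x_i = 0, so x_i* = α_i.
NE contributions = (5, 3.2, 0.5); X = 8.7.
W^NE = (Σα)·X − ½Σα_i² = 8.7² − ½·35.49 = 57.945.
Planner sets x_i = Σα_j = 8.7 for every i, so X^SO = 3·8.7 = 26.1.
W^SO = (Σα)·X^SO − ½·3·(Σα)² = (3/2)·8.7² = 113.535.
Deadweight loss = W^SO − W^NE = 55.59.

55.59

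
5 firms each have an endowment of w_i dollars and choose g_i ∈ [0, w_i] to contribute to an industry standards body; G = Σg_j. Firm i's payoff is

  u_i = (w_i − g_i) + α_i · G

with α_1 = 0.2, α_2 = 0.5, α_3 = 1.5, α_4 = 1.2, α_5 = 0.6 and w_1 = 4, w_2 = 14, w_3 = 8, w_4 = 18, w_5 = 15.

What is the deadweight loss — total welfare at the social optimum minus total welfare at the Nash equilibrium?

99

∂u_i/∂g_i = α_i − 1, so firm i contributes w_i if α_i > 1, else 0.
α_i > 1 for i ∈ {3, 4}; NE contributions (0, 0, 8, 18, 0), G = 26.
W^NE = Σw_i − G^NE + (Σα_i)·G^NE = 59 + 3·26 = 137.
Planner: ∂(Σu_j)/∂g_i = Σα_j − 1 = 3 > 0, so everyone contributes w_i; G^SO = 59, W^SO = 59 + 3·59 = 236.
Deadweight loss = 99.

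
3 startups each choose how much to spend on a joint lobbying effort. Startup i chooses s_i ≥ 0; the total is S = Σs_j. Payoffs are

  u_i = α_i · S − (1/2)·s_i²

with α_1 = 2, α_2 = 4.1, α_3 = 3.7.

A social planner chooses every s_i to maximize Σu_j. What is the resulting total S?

29.4

Planner FOC: ∂(Σu_j)/∂s_i = (Σα_j) − s_i = 0, so s_i^SO = Σα_j = 9.8 for every i; S^SO = 29.4.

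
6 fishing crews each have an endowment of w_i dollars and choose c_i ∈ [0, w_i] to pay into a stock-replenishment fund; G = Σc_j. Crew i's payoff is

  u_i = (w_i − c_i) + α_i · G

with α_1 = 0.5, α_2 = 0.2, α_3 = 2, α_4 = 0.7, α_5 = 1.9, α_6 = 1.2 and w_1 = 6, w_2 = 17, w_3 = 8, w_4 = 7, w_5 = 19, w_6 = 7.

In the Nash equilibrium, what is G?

34

∂u_i/∂c_i = α_i − 1, so crew i contributes w_i if α_i > 1, else 0.
α_i > 1 for i ∈ {3, 5, 6}; NE contributions (0, 0, 8, 0, 19, 7), G = 34.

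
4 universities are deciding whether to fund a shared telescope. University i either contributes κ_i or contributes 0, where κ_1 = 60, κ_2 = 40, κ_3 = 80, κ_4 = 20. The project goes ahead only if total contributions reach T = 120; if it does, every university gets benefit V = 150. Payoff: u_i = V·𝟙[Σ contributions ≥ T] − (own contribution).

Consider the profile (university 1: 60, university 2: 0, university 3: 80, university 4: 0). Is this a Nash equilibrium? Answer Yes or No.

Total = 140 ≥ 120: provided.
University 1 (pledges 60, payoff 90): dropping to 0 → total 80, payoff 0. No gain.
University 2 (pledges 0, payoff 150): pledging 40 → total 180, payoff 110. No gain.
University 3 (pledges 80, payoff 70): dropping to 0 → total 60, payoff 0. No gain.
University 4 (pledges 0, payoff 150): pledging 20 → total 160, payoff 130. No gain.

Yes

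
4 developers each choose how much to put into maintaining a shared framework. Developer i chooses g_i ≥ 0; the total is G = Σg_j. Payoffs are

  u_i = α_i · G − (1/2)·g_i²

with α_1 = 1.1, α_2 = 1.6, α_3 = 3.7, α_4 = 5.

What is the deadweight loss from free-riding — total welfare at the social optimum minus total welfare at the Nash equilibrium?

151.19

Developer i's FOC: ∂u_i/∂g_i = α_i − g_i = 0, so g_i* = α_i.
NE contributions = (1.1, 1.6, 3.7, 5); G = 11.4.
W^NE = (Σα)·G − ½Σα_i² = 11.4² − ½·42.46 = 108.73.
Planner sets g_i = Σα_j = 11.4 for every i, so G^SO = 4·11.4 = 45.6.
W^SO = (Σα)·G^SO − ½·4·(Σα)² = (4/2)·11.4² = 259.92.
Deadweight loss = W^SO − W^NE = 151.19.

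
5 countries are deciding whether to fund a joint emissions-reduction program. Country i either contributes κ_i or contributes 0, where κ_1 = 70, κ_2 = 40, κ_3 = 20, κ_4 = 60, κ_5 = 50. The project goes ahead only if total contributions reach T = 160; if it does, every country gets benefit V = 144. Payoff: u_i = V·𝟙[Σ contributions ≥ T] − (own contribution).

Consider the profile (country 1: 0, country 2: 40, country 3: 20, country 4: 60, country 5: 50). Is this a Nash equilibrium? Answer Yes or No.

Total = 170 ≥ 160: provided.
Country 1 (pledges 0, payoff 144): pledging 70 → total 240, payoff 74. No gain.
Country 2 (pledges 40, payoff 104): dropping to 0 → total 130, payoff 0. No gain.
Country 3 (pledges 20, payoff 124): dropping to 0 → total 150, payoff 0. No gain.
Country 4 (pledges 60, payoff 84): dropping to 0 → total 110, payoff 0. No gain.
Country 5 (pledges 50, payoff 94): dropping to 0 → total 120, payoff 0. No gain.

Yes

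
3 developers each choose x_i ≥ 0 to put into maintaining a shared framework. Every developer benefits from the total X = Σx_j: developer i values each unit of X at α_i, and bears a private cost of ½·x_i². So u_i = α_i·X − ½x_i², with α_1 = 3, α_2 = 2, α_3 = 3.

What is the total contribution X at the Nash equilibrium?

8

Developer i's FOC: ∂u_i/∂x_i = α_i − x_i = 0, so x_i* = α_i.
NE contributions = (3, 2, 3); X = 8.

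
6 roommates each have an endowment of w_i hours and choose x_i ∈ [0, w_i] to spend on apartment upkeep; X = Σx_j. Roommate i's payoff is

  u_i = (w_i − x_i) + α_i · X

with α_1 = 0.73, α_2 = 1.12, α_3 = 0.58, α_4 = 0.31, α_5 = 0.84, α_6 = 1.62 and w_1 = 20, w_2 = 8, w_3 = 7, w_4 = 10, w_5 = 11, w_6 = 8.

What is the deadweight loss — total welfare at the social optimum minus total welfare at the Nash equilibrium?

201.6

∂u_i/∂x_i = α_i − 1, so roommate i contributes w_i if α_i > 1, else 0.
α_i > 1 for i ∈ {2, 6}; NE contributions (0, 8, 0, 0, 0, 8), X = 16.
W^NE = Σw_i − X^NE + (Σα_i)·X^NE = 64 + 4.2·16 = 131.2.
Planner: ∂(Σu_j)/∂x_i = Σα_j − 1 = 4.2 > 0, so everyone contributes w_i; X^SO = 64, W^SO = 64 + 4.2·64 = 332.8.
Deadweight loss = 201.6.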